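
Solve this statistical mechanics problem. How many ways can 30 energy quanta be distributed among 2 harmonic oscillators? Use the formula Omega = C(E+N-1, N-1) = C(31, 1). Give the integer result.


Step 1: Use binomial coefficient C(31, 1)
Step 2: Numerator = 31! / 30!
Step 3: Denominator = 1!
Step 4: Omega = 31

31


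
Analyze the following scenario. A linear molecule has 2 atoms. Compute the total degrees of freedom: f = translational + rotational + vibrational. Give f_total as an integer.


Step 1: Translational DOF = 3
Step 2: Rotational DOF (linear) = 2
Step 3: Vibrational DOF = 3*2 - 5 = 1
Step 4: Total = 3 + 2 + 1 = 6

6


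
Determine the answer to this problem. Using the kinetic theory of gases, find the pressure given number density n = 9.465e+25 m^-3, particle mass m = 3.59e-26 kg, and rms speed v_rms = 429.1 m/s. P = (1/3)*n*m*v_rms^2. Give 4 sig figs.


Step 1: v_rms^2 = 429.1^2 = 1.841e+05
Step 2: n*m = 9.465e+25*3.59e-26 = 3.398
Step 3: P = (1/3)*3.398*1.841e+05 = 2.086e+05 Pa

2.086e+05


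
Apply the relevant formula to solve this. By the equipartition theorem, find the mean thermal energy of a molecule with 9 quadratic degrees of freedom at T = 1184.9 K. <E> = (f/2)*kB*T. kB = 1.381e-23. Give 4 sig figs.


Step 1: f/2 = 9/2 = 4.5
Step 2: kB*T = 1.381e-23 * 1184.9 = 1.636e-20
Step 3: <E> = 4.5 * 1.636e-20 = 7.364e-20 J

7.364e-20


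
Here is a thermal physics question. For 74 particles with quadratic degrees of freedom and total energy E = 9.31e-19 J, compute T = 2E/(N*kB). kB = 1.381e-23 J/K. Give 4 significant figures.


Step 1: Numerator = 2*E = 2*9.31e-19 = 1.862e-18 J
Step 2: Denominator = N*kB = 74*1.381e-23 = 1.022e-21
Step 3: T = 1.862e-18 / 1.022e-21 = 1822 K

1822


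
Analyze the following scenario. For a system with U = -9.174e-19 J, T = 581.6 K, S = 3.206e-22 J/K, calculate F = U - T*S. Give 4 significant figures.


Step 1: T*S = 581.6 * 3.206e-22 = 1.865e-19 J
Step 2: F = U - T*S = -9.174e-19 - 1.865e-19
Step 3: F = -1.104e-18 J

-1.104e-18


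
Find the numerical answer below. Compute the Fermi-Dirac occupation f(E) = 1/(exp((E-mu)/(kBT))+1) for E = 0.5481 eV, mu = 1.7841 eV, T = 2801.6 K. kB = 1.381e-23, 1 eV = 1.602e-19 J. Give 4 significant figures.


Step 1: (E - mu) = 0.5481 - 1.7841 = -1.236 eV
Step 2: Convert: (E-mu)*eV = -1.98e-19 J
Step 3: x = (E-mu)*eV/(kB*T) = -5.118
Step 4: f = 1/(exp(-5.118)+1) = 0.994

0.994


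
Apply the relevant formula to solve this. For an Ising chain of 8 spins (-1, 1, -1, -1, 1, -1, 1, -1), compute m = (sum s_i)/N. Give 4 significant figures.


Step 1: Count up spins (+1): 3, down spins (-1): 5
Step 2: Total magnetization M = 3 - 5 = -2
Step 3: m = M/N = -2/8 = -0.25

-0.25


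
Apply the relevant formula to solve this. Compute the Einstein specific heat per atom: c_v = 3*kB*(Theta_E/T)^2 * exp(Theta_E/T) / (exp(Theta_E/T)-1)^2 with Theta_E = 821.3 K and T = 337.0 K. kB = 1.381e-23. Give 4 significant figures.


Step 1: x = Theta_E/T = 821.3/337.0 = 2.437
Step 2: x^2 = 5.939
Step 3: exp(x) = 11.44
Step 4: c_v = 3*1.381e-23*5.939*11.44/(11.44-1)^2 = 2.583e-23

2.583e-23


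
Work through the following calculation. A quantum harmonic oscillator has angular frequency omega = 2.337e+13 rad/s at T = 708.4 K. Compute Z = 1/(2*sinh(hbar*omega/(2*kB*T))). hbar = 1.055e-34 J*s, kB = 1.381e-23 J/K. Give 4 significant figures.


Step 1: Compute x = hbar*omega/(kB*T) = 1.055e-34*2.337e+13/(1.381e-23*708.4) = 0.252
Step 2: x/2 = 0.126
Step 3: sinh(x/2) = 0.1263
Step 4: Z = 1/(2*0.1263) = 3.957

3.957


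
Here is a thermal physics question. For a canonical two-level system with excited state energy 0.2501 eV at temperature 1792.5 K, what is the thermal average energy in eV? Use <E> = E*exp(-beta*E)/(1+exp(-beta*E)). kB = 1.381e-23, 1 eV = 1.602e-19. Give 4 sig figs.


Step 1: beta*E = 0.2501*1.602e-19/(1.381e-23*1792.5) = 1.619
Step 2: exp(-beta*E) = 0.1982
Step 3: <E> = 0.2501*0.1982/(1+0.1982) = 0.04137 eV

0.04137


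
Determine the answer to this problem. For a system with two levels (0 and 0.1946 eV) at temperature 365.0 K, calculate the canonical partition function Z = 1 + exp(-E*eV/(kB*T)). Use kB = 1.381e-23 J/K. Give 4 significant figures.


Step 1: Compute beta*E = E*eV/(kB*T) = 0.1946*1.602e-19/(1.381e-23*365.0) = 6.185
Step 2: exp(-beta*E) = exp(-6.185) = 0.002061
Step 3: Z = 1 + 0.002061 = 1.002

1.002


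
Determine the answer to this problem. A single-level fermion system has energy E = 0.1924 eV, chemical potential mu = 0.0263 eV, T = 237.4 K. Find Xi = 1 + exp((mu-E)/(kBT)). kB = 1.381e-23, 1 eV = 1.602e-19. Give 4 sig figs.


Step 1: (mu - E) = 0.0263 - 0.1924 = -0.1661 eV
Step 2: x = (mu-E)*eV/(kB*T) = -0.1661*1.602e-19/(1.381e-23*237.4) = -8.116
Step 3: exp(x) = 0.0002986
Step 4: Xi = 1 + 0.0002986 = 1

1


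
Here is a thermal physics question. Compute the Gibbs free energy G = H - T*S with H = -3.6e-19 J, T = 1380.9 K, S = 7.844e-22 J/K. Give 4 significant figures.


Step 1: T*S = 1380.9 * 7.844e-22 = 1.083e-18 J
Step 2: G = H - T*S = -3.6e-19 - 1.083e-18
Step 3: G = -1.443e-18 J

-1.443e-18


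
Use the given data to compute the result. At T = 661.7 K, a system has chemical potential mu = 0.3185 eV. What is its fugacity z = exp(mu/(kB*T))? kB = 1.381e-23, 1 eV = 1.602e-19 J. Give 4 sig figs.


Step 1: Convert mu to Joules: 0.3185*1.602e-19 = 5.102e-20 J
Step 2: kB*T = 1.381e-23*661.7 = 9.138e-21 J
Step 3: mu/(kB*T) = 5.584
Step 4: z = exp(5.584) = 266

266


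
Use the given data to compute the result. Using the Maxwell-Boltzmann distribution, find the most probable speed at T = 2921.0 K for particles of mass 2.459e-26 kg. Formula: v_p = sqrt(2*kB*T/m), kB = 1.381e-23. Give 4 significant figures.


Step 1: Numerator = 2*kB*T = 2*1.381e-23*2921.0 = 8.068e-20
Step 2: Ratio = 8.068e-20 / 2.459e-26 = 3.281e+06
Step 3: v_p = sqrt(3.281e+06) = 1811 m/s

1811


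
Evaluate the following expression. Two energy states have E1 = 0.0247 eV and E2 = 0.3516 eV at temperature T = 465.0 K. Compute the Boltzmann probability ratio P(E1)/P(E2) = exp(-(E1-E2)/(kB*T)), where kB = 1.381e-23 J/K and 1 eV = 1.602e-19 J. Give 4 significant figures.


Step 1: Compute energy difference dE = E1 - E2 = 0.0247 - 0.3516 = -0.3269 eV
Step 2: Convert to Joules: dE_J = -0.3269 * 1.602e-19 = -5.237e-20 J
Step 3: Compute exponent = -dE_J / (kB * T) = -(-5.237e-20) / (1.381e-23 * 465.0) = 8.155
Step 4: P(E1)/P(E2) = exp(8.155) = 3481

3481


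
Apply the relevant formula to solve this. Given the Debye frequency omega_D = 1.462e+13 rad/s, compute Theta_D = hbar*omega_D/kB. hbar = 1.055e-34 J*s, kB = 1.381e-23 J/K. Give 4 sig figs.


Step 1: hbar*omega_D = 1.055e-34 * 1.462e+13 = 1.542e-21 J
Step 2: Theta_D = 1.542e-21 / 1.381e-23
Step 3: Theta_D = 111.7 K

111.7


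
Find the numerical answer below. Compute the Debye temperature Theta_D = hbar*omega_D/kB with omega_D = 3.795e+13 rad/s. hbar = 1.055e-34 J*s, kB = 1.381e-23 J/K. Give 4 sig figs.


Step 1: hbar*omega_D = 1.055e-34 * 3.795e+13 = 4.004e-21 J
Step 2: Theta_D = 4.004e-21 / 1.381e-23
Step 3: Theta_D = 289.9 K

289.9


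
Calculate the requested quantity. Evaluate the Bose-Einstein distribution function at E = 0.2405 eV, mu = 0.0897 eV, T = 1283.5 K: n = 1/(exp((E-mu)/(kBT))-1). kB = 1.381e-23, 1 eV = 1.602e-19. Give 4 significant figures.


Step 1: (E - mu) = 0.1508 eV
Step 2: x = (E-mu)*eV/(kB*T) = 0.1508*1.602e-19/(1.381e-23*1283.5) = 1.363
Step 3: exp(x) = 3.908
Step 4: n = 1/(exp(x)-1) = 0.3439

0.3439


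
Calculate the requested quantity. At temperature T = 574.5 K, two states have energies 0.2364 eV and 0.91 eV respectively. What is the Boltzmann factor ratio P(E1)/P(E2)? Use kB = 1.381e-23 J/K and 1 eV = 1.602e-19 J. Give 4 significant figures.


Step 1: Compute energy difference dE = E1 - E2 = 0.2364 - 0.91 = -0.6736 eV
Step 2: Convert to Joules: dE_J = -0.6736 * 1.602e-19 = -1.079e-19 J
Step 3: Compute exponent = -dE_J / (kB * T) = -(-1.079e-19) / (1.381e-23 * 574.5) = 13.6
Step 4: P(E1)/P(E2) = exp(13.6) = 8.072e+05

8.072e+05


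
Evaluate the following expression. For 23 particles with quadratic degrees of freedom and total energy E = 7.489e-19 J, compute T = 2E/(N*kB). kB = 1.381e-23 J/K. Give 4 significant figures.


Step 1: Numerator = 2*E = 2*7.489e-19 = 1.498e-18 J
Step 2: Denominator = N*kB = 23*1.381e-23 = 3.176e-22
Step 3: T = 1.498e-18 / 3.176e-22 = 4716 K

4716


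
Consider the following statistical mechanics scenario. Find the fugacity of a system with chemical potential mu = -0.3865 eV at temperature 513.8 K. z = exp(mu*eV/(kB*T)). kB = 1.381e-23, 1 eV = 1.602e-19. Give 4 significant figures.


Step 1: Convert mu to Joules: -0.3865*1.602e-19 = -6.192e-20 J
Step 2: kB*T = 1.381e-23*513.8 = 7.096e-21 J
Step 3: mu/(kB*T) = -8.726
Step 4: z = exp(-8.726) = 0.0001623

0.0001623


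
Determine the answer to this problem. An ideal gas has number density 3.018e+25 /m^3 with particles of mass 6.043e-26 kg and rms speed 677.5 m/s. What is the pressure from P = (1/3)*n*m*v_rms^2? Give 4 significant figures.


Step 1: v_rms^2 = 677.5^2 = 4.59e+05
Step 2: n*m = 3.018e+25*6.043e-26 = 1.824
Step 3: P = (1/3)*1.824*4.59e+05 = 2.79e+05 Pa

2.79e+05


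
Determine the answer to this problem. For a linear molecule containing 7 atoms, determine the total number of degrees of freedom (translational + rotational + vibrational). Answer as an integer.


Step 1: Translational DOF = 3
Step 2: Rotational DOF (linear) = 2
Step 3: Vibrational DOF = 3*7 - 5 = 16
Step 4: Total = 3 + 2 + 16 = 21

21


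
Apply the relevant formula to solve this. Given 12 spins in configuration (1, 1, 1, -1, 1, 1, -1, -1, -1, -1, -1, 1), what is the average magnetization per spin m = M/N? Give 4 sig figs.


Step 1: Count up spins (+1): 6, down spins (-1): 6
Step 2: Total magnetization M = 6 - 6 = 0
Step 3: m = M/N = 0/12 = 0

0


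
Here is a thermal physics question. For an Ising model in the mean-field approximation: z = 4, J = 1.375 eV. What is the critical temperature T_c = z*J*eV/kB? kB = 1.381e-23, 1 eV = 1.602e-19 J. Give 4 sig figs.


Step 1: z*J = 4*1.375 = 5.5 eV
Step 2: Convert to Joules: 5.5*1.602e-19 = 8.811e-19 J
Step 3: T_c = 8.811e-19 / 1.381e-23 = 6.38e+04 K

6.38e+04


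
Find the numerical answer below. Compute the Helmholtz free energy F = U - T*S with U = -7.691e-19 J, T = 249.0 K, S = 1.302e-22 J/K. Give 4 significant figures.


Step 1: T*S = 249.0 * 1.302e-22 = 3.242e-20 J
Step 2: F = U - T*S = -7.691e-19 - 3.242e-20
Step 3: F = -8.015e-19 J

-8.015e-19


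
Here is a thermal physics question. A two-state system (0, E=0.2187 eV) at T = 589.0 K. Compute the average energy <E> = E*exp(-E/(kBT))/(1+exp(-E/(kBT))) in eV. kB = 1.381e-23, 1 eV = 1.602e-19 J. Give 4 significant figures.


Step 1: beta*E = 0.2187*1.602e-19/(1.381e-23*589.0) = 4.307
Step 2: exp(-beta*E) = 0.01347
Step 3: <E> = 0.2187*0.01347/(1+0.01347) = 0.002907 eV

0.002907


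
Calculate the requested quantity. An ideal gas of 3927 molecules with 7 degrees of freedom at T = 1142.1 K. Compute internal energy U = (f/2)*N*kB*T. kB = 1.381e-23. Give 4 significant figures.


Step 1: f/2 = 7/2 = 3.5
Step 2: N*kB*T = 3927*1.381e-23*1142.1 = 6.194e-17
Step 3: U = 3.5 * 6.194e-17 = 2.168e-16 J

2.168e-16


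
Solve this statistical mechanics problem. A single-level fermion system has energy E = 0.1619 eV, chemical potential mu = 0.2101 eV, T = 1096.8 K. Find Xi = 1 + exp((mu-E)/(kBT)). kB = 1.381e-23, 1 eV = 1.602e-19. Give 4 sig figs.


Step 1: (mu - E) = 0.2101 - 0.1619 = 0.0482 eV
Step 2: x = (mu-E)*eV/(kB*T) = 0.0482*1.602e-19/(1.381e-23*1096.8) = 0.5098
Step 3: exp(x) = 1.665
Step 4: Xi = 1 + 1.665 = 2.665

2.665


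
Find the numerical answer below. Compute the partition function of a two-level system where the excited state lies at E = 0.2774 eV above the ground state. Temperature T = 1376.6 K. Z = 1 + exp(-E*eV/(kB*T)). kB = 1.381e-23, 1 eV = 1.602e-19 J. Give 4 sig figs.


Step 1: Compute beta*E = E*eV/(kB*T) = 0.2774*1.602e-19/(1.381e-23*1376.6) = 2.338
Step 2: exp(-beta*E) = exp(-2.338) = 0.09656
Step 3: Z = 1 + 0.09656 = 1.097

1.097


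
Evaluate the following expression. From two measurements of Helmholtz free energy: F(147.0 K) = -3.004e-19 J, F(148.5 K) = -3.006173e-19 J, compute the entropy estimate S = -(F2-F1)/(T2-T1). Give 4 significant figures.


Step 1: dF = F2 - F1 = -3.006173e-19 - (-3.004e-19) = -2.173e-22 J
Step 2: dT = T2 - T1 = 148.5 - 147.0 = 1.5 K
Step 3: S = -dF/dT = -(-2.173e-22)/1.5 = 1.449e-22 J/K

1.449e-22


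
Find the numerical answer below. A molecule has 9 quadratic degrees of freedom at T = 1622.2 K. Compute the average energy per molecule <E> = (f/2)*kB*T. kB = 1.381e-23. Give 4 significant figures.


Step 1: f/2 = 9/2 = 4.5
Step 2: kB*T = 1.381e-23 * 1622.2 = 2.24e-20
Step 3: <E> = 4.5 * 2.24e-20 = 1.008e-19 J

1.008e-19


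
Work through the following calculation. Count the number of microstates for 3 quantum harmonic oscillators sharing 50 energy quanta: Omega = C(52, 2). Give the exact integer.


Step 1: Use binomial coefficient C(52, 2)
Step 2: Numerator = 52! / 50!
Step 3: Denominator = 2!
Step 4: Omega = 1326

1326


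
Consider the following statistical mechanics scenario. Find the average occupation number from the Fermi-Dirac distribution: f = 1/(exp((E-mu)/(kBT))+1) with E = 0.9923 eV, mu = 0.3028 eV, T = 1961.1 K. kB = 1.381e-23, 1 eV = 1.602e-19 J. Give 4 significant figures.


Step 1: (E - mu) = 0.9923 - 0.3028 = 0.6895 eV
Step 2: Convert: (E-mu)*eV = 1.105e-19 J
Step 3: x = (E-mu)*eV/(kB*T) = 4.079
Step 4: f = 1/(exp(4.079)+1) = 0.01665

0.01665


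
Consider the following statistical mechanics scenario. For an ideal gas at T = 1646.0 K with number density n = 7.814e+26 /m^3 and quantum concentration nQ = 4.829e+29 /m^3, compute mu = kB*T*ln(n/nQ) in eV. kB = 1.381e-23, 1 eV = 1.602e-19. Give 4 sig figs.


Step 1: n/nQ = 7.814e+26/4.829e+29 = 0.001618
Step 2: ln(n/nQ) = -6.426
Step 3: mu = kB*T*ln(n/nQ) = 2.273e-20*-6.426 = -1.461e-19 J
Step 4: Convert to eV: -1.461e-19/1.602e-19 = -0.9119 eV

-0.9119


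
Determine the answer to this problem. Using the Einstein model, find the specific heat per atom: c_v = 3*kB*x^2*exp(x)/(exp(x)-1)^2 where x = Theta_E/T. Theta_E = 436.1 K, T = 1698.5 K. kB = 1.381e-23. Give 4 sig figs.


Step 1: x = Theta_E/T = 436.1/1698.5 = 0.2568
Step 2: x^2 = 0.06592
Step 3: exp(x) = 1.293
Step 4: c_v = 3*1.381e-23*0.06592*1.293/(1.293-1)^2 = 4.12e-23

4.12e-23


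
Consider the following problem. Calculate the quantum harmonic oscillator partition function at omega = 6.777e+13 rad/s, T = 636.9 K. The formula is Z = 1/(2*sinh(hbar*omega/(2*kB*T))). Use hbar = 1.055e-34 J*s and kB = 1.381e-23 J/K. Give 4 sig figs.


Step 1: Compute x = hbar*omega/(kB*T) = 1.055e-34*6.777e+13/(1.381e-23*636.9) = 0.8129
Step 2: x/2 = 0.4064
Step 3: sinh(x/2) = 0.4177
Step 4: Z = 1/(2*0.4177) = 1.197

1.197


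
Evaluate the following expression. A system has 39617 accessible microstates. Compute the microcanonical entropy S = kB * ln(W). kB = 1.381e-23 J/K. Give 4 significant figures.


Step 1: ln(W) = ln(39617) = 10.59
Step 2: S = kB * ln(W) = 1.381e-23 * 10.59
Step 3: S = 1.462e-22 J/K

1.462e-22


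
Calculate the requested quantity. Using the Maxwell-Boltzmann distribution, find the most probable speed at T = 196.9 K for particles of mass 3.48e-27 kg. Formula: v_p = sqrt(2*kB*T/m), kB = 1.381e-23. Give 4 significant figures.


Step 1: Numerator = 2*kB*T = 2*1.381e-23*196.9 = 5.438e-21
Step 2: Ratio = 5.438e-21 / 3.48e-27 = 1.563e+06
Step 3: v_p = sqrt(1.563e+06) = 1250 m/s

1250


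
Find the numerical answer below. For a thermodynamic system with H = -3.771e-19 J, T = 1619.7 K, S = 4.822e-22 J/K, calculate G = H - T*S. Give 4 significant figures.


Step 1: T*S = 1619.7 * 4.822e-22 = 7.81e-19 J
Step 2: G = H - T*S = -3.771e-19 - 7.81e-19
Step 3: G = -1.158e-18 J

-1.158e-18


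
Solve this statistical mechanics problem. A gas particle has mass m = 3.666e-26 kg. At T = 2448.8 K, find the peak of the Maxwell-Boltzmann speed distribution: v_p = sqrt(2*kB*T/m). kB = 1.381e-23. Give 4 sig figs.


Step 1: Numerator = 2*kB*T = 2*1.381e-23*2448.8 = 6.764e-20
Step 2: Ratio = 6.764e-20 / 3.666e-26 = 1.845e+06
Step 3: v_p = sqrt(1.845e+06) = 1358 m/s

1358


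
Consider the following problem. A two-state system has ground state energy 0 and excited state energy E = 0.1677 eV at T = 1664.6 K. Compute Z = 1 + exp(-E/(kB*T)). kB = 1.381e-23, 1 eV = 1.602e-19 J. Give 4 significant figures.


Step 1: Compute beta*E = E*eV/(kB*T) = 0.1677*1.602e-19/(1.381e-23*1664.6) = 1.169
Step 2: exp(-beta*E) = exp(-1.169) = 0.3108
Step 3: Z = 1 + 0.3108 = 1.311

1.311


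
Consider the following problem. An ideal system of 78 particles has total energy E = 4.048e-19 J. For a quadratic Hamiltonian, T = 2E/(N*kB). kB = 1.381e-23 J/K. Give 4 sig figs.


Step 1: Numerator = 2*E = 2*4.048e-19 = 8.096e-19 J
Step 2: Denominator = N*kB = 78*1.381e-23 = 1.077e-21
Step 3: T = 8.096e-19 / 1.077e-21 = 751.6 K

751.6


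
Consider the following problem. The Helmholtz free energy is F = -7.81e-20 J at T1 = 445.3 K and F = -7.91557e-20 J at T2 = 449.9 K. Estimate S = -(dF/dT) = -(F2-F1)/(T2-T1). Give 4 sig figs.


Step 1: dF = F2 - F1 = -7.91557e-20 - (-7.81e-20) = -1.0557e-21 J
Step 2: dT = T2 - T1 = 449.9 - 445.3 = 4.6 K
Step 3: S = -dF/dT = -(-1.0557e-21)/4.6 = 2.295e-22 J/K

2.295e-22


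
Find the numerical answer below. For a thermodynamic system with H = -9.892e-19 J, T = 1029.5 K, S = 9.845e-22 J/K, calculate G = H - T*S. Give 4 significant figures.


Step 1: T*S = 1029.5 * 9.845e-22 = 1.014e-18 J
Step 2: G = H - T*S = -9.892e-19 - 1.014e-18
Step 3: G = -2.003e-18 J

-2.003e-18


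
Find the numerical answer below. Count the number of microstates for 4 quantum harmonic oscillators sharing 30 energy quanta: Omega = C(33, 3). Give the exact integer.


Step 1: Use binomial coefficient C(33, 3)
Step 2: Numerator = 33! / 30!
Step 3: Denominator = 3!
Step 4: Omega = 5456

5456


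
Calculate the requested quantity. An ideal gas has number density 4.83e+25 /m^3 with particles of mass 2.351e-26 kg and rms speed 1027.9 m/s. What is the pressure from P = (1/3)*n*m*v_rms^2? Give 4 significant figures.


Step 1: v_rms^2 = 1027.9^2 = 1.057e+06
Step 2: n*m = 4.83e+25*2.351e-26 = 1.136
Step 3: P = (1/3)*1.136*1.057e+06 = 3.999e+05 Pa

3.999e+05


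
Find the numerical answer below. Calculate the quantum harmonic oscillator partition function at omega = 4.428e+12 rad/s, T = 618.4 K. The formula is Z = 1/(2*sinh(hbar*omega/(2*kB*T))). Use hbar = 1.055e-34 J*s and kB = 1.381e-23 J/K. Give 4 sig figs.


Step 1: Compute x = hbar*omega/(kB*T) = 1.055e-34*4.428e+12/(1.381e-23*618.4) = 0.0547
Step 2: x/2 = 0.02735
Step 3: sinh(x/2) = 0.02735
Step 4: Z = 1/(2*0.02735) = 18.28

18.28


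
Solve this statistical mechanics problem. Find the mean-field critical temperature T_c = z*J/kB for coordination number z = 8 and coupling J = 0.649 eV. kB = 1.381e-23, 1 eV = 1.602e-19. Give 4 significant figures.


Step 1: z*J = 8*0.649 = 5.192 eV
Step 2: Convert to Joules: 5.192*1.602e-19 = 8.318e-19 J
Step 3: T_c = 8.318e-19 / 1.381e-23 = 6.023e+04 K

6.023e+04


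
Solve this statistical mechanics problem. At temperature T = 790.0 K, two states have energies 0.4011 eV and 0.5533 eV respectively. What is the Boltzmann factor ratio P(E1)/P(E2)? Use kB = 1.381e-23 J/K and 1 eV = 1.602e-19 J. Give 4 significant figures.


Step 1: Compute energy difference dE = E1 - E2 = 0.4011 - 0.5533 = -0.1522 eV
Step 2: Convert to Joules: dE_J = -0.1522 * 1.602e-19 = -2.438e-20 J
Step 3: Compute exponent = -dE_J / (kB * T) = -(-2.438e-20) / (1.381e-23 * 790.0) = 2.235
Step 4: P(E1)/P(E2) = exp(2.235) = 9.345

9.345


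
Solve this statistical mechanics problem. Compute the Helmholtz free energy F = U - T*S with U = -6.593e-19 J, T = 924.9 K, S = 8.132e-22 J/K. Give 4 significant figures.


Step 1: T*S = 924.9 * 8.132e-22 = 7.521e-19 J
Step 2: F = U - T*S = -6.593e-19 - 7.521e-19
Step 3: F = -1.411e-18 J

-1.411e-18


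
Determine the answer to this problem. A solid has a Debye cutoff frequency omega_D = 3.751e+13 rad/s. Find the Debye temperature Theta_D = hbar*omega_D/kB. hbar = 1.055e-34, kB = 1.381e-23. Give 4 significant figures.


Step 1: hbar*omega_D = 1.055e-34 * 3.751e+13 = 3.957e-21 J
Step 2: Theta_D = 3.957e-21 / 1.381e-23
Step 3: Theta_D = 286.6 K

286.6


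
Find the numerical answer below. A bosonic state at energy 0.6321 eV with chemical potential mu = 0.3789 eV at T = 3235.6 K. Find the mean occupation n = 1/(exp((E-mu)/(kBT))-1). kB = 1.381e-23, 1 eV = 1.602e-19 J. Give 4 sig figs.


Step 1: (E - mu) = 0.2532 eV
Step 2: x = (E-mu)*eV/(kB*T) = 0.2532*1.602e-19/(1.381e-23*3235.6) = 0.9078
Step 3: exp(x) = 2.479
Step 4: n = 1/(exp(x)-1) = 0.6762

0.6762


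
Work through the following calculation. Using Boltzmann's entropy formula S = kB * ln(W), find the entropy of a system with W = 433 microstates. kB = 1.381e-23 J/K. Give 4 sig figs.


Step 1: ln(W) = ln(433) = 6.071
Step 2: S = kB * ln(W) = 1.381e-23 * 6.071
Step 3: S = 8.384e-23 J/K

8.384e-23


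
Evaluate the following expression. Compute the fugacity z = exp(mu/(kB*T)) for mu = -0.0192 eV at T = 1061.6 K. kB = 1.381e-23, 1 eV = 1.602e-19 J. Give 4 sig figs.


Step 1: Convert mu to Joules: -0.0192*1.602e-19 = -3.076e-21 J
Step 2: kB*T = 1.381e-23*1061.6 = 1.466e-20 J
Step 3: mu/(kB*T) = -0.2098
Step 4: z = exp(-0.2098) = 0.8107

0.8107


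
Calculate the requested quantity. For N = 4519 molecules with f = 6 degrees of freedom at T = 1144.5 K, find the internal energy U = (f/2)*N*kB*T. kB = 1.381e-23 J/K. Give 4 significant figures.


Step 1: f/2 = 6/2 = 3.0
Step 2: N*kB*T = 4519*1.381e-23*1144.5 = 7.143e-17
Step 3: U = 3.0 * 7.143e-17 = 2.143e-16 J

2.143e-16


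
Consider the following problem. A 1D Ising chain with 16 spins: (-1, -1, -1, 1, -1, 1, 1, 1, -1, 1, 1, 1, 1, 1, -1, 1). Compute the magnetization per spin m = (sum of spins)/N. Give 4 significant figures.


Step 1: Count up spins (+1): 10, down spins (-1): 6
Step 2: Total magnetization M = 10 - 6 = 4
Step 3: m = M/N = 4/16 = 0.25

0.25


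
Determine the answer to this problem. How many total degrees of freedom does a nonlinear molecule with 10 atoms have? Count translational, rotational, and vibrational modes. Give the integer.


Step 1: Translational DOF = 3
Step 2: Rotational DOF (nonlinear) = 3
Step 3: Vibrational DOF = 3*10 - 6 = 24
Step 4: Total = 3 + 3 + 24 = 30

30


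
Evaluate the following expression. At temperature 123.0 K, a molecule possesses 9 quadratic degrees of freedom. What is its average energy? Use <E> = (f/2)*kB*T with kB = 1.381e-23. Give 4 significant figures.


Step 1: f/2 = 9/2 = 4.5
Step 2: kB*T = 1.381e-23 * 123.0 = 1.699e-21
Step 3: <E> = 4.5 * 1.699e-21 = 7.644e-21 J

7.644e-21


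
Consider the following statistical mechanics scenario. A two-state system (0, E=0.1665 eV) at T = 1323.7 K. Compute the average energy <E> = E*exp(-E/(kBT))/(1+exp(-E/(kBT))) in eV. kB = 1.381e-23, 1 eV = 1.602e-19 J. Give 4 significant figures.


Step 1: beta*E = 0.1665*1.602e-19/(1.381e-23*1323.7) = 1.459
Step 2: exp(-beta*E) = 0.2324
Step 3: <E> = 0.1665*0.2324/(1+0.2324) = 0.0314 eV

0.0314


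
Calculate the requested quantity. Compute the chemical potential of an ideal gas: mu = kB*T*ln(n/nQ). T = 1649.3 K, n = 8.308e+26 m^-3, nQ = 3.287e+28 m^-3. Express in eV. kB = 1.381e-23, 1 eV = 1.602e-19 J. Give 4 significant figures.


Step 1: n/nQ = 8.308e+26/3.287e+28 = 0.02528
Step 2: ln(n/nQ) = -3.678
Step 3: mu = kB*T*ln(n/nQ) = 2.278e-20*-3.678 = -8.377e-20 J
Step 4: Convert to eV: -8.377e-20/1.602e-19 = -0.5229 eV

-0.5229


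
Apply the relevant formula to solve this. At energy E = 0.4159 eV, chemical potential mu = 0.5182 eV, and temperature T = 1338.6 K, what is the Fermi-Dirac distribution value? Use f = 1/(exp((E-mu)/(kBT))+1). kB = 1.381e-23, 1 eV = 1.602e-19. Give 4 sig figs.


Step 1: (E - mu) = 0.4159 - 0.5182 = -0.1023 eV
Step 2: Convert: (E-mu)*eV = -1.639e-20 J
Step 3: x = (E-mu)*eV/(kB*T) = -0.8865
Step 4: f = 1/(exp(-0.8865)+1) = 0.7082

0.7082


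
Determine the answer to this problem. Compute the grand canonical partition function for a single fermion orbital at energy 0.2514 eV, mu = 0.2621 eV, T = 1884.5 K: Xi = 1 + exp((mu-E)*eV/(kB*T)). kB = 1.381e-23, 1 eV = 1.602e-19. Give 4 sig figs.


Step 1: (mu - E) = 0.2621 - 0.2514 = 0.0107 eV
Step 2: x = (mu-E)*eV/(kB*T) = 0.0107*1.602e-19/(1.381e-23*1884.5) = 0.06587
Step 3: exp(x) = 1.068
Step 4: Xi = 1 + 1.068 = 2.068

2.068


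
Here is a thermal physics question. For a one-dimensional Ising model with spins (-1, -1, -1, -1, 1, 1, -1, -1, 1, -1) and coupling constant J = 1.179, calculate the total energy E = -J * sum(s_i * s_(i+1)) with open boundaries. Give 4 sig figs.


Step 1: Nearest-neighbor products: 1, 1, 1, -1, 1, -1, 1, -1, -1
Step 2: Sum of products = 1
Step 3: E = -1.179 * 1 = -1.179

-1.179


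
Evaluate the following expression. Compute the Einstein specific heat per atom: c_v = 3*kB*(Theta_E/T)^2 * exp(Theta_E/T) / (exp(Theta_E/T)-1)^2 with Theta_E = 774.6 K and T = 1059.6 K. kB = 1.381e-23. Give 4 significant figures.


Step 1: x = Theta_E/T = 774.6/1059.6 = 0.731
Step 2: x^2 = 0.5344
Step 3: exp(x) = 2.077
Step 4: c_v = 3*1.381e-23*0.5344*2.077/(2.077-1)^2 = 3.963e-23

3.963e-23


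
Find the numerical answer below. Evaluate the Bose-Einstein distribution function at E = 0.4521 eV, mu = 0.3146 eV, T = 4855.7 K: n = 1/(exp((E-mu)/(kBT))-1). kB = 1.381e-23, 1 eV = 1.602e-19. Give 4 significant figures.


Step 1: (E - mu) = 0.1375 eV
Step 2: x = (E-mu)*eV/(kB*T) = 0.1375*1.602e-19/(1.381e-23*4855.7) = 0.3285
Step 3: exp(x) = 1.389
Step 4: n = 1/(exp(x)-1) = 2.572

2.572


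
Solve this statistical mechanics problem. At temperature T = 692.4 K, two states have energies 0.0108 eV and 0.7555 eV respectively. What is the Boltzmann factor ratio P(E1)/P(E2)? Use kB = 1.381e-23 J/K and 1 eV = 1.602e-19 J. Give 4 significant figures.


Step 1: Compute energy difference dE = E1 - E2 = 0.0108 - 0.7555 = -0.7447 eV
Step 2: Convert to Joules: dE_J = -0.7447 * 1.602e-19 = -1.193e-19 J
Step 3: Compute exponent = -dE_J / (kB * T) = -(-1.193e-19) / (1.381e-23 * 692.4) = 12.48
Step 4: P(E1)/P(E2) = exp(12.48) = 2.621e+05

2.621e+05


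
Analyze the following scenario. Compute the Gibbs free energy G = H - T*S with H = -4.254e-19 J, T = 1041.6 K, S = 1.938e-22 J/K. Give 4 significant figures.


Step 1: T*S = 1041.6 * 1.938e-22 = 2.019e-19 J
Step 2: G = H - T*S = -4.254e-19 - 2.019e-19
Step 3: G = -6.273e-19 J

-6.273e-19


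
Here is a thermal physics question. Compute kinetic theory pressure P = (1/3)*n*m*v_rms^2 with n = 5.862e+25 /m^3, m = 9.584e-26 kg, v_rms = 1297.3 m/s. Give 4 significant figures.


Step 1: v_rms^2 = 1297.3^2 = 1.683e+06
Step 2: n*m = 5.862e+25*9.584e-26 = 5.618
Step 3: P = (1/3)*5.618*1.683e+06 = 3.152e+06 Pa

3.152e+06


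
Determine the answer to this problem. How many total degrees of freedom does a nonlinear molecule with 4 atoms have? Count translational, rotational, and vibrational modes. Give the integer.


Step 1: Translational DOF = 3
Step 2: Rotational DOF (nonlinear) = 3
Step 3: Vibrational DOF = 3*4 - 6 = 6
Step 4: Total = 3 + 3 + 6 = 12

12


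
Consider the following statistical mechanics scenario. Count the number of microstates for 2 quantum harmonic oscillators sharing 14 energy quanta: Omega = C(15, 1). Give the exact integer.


Step 1: Use binomial coefficient C(15, 1)
Step 2: Numerator = 15! / 14!
Step 3: Denominator = 1!
Step 4: Omega = 15

15


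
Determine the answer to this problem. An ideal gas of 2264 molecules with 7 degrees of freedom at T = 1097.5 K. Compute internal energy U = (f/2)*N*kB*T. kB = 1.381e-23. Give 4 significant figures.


Step 1: f/2 = 7/2 = 3.5
Step 2: N*kB*T = 2264*1.381e-23*1097.5 = 3.431e-17
Step 3: U = 3.5 * 3.431e-17 = 1.201e-16 J

1.201e-16


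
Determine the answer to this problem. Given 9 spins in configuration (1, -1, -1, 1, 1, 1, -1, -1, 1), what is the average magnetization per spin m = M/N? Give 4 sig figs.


Step 1: Count up spins (+1): 5, down spins (-1): 4
Step 2: Total magnetization M = 5 - 4 = 1
Step 3: m = M/N = 1/9 = 0.1111

0.1111


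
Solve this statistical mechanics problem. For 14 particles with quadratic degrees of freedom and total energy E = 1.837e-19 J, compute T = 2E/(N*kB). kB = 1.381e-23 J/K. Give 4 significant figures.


Step 1: Numerator = 2*E = 2*1.837e-19 = 3.674e-19 J
Step 2: Denominator = N*kB = 14*1.381e-23 = 1.933e-22
Step 3: T = 3.674e-19 / 1.933e-22 = 1900 K

1900


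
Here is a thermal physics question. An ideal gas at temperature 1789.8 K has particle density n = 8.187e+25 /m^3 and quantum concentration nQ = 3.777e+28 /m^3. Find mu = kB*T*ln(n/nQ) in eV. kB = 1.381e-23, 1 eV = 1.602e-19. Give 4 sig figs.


Step 1: n/nQ = 8.187e+25/3.777e+28 = 0.002168
Step 2: ln(n/nQ) = -6.134
Step 3: mu = kB*T*ln(n/nQ) = 2.472e-20*-6.134 = -1.516e-19 J
Step 4: Convert to eV: -1.516e-19/1.602e-19 = -0.9464 eV

-0.9464


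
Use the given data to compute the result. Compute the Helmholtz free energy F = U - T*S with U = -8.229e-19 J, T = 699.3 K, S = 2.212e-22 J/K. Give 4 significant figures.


Step 1: T*S = 699.3 * 2.212e-22 = 1.547e-19 J
Step 2: F = U - T*S = -8.229e-19 - 1.547e-19
Step 3: F = -9.776e-19 J

-9.776e-19


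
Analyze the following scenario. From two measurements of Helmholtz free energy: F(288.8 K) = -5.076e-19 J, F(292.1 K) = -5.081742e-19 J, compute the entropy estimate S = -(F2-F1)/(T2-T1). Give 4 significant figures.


Step 1: dF = F2 - F1 = -5.081742e-19 - (-5.076e-19) = -5.742e-22 J
Step 2: dT = T2 - T1 = 292.1 - 288.8 = 3.3 K
Step 3: S = -dF/dT = -(-5.742e-22)/3.3 = 1.74e-22 J/K

1.74e-22


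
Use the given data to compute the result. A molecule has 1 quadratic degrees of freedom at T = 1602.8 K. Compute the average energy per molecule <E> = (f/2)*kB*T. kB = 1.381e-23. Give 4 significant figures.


Step 1: f/2 = 1/2 = 0.5
Step 2: kB*T = 1.381e-23 * 1602.8 = 2.213e-20
Step 3: <E> = 0.5 * 2.213e-20 = 1.107e-20 J

1.107e-20


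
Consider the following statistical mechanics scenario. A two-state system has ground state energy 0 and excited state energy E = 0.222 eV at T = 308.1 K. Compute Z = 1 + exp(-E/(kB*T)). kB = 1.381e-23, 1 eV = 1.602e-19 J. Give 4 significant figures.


Step 1: Compute beta*E = E*eV/(kB*T) = 0.222*1.602e-19/(1.381e-23*308.1) = 8.359
Step 2: exp(-beta*E) = exp(-8.359) = 0.0002344
Step 3: Z = 1 + 0.0002344 = 1

1


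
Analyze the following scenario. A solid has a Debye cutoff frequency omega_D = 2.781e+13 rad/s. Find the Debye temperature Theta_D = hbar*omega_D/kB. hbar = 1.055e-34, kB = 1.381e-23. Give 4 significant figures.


Step 1: hbar*omega_D = 1.055e-34 * 2.781e+13 = 2.934e-21 J
Step 2: Theta_D = 2.934e-21 / 1.381e-23
Step 3: Theta_D = 212.5 K

212.5


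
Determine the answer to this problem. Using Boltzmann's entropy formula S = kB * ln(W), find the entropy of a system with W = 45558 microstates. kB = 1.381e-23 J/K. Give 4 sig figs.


Step 1: ln(W) = ln(45558) = 10.73
Step 2: S = kB * ln(W) = 1.381e-23 * 10.73
Step 3: S = 1.481e-22 J/K

1.481e-22


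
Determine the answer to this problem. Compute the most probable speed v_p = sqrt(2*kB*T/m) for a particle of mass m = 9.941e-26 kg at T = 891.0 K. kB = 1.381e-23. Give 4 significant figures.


Step 1: Numerator = 2*kB*T = 2*1.381e-23*891.0 = 2.461e-20
Step 2: Ratio = 2.461e-20 / 9.941e-26 = 2.476e+05
Step 3: v_p = sqrt(2.476e+05) = 497.5 m/s

497.5


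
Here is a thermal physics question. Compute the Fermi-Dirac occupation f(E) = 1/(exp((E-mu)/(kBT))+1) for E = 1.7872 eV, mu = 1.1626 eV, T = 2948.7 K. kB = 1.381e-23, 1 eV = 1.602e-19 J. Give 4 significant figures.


Step 1: (E - mu) = 1.7872 - 1.1626 = 0.6246 eV
Step 2: Convert: (E-mu)*eV = 1.001e-19 J
Step 3: x = (E-mu)*eV/(kB*T) = 2.457
Step 4: f = 1/(exp(2.457)+1) = 0.07891

0.07891


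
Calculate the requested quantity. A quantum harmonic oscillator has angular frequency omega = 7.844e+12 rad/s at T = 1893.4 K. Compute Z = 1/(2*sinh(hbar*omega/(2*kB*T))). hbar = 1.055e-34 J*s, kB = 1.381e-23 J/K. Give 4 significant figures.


Step 1: Compute x = hbar*omega/(kB*T) = 1.055e-34*7.844e+12/(1.381e-23*1893.4) = 0.03165
Step 2: x/2 = 0.01582
Step 3: sinh(x/2) = 0.01582
Step 4: Z = 1/(2*0.01582) = 31.6

31.6


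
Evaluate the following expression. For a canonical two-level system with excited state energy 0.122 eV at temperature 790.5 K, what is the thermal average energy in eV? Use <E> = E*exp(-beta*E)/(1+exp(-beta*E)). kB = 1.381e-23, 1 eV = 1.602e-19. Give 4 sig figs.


Step 1: beta*E = 0.122*1.602e-19/(1.381e-23*790.5) = 1.79
Step 2: exp(-beta*E) = 0.1669
Step 3: <E> = 0.122*0.1669/(1+0.1669) = 0.01745 eV

0.01745


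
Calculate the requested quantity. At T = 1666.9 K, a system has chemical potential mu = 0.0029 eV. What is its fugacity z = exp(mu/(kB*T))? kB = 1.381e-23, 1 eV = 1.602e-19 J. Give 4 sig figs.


Step 1: Convert mu to Joules: 0.0029*1.602e-19 = 4.646e-22 J
Step 2: kB*T = 1.381e-23*1666.9 = 2.302e-20 J
Step 3: mu/(kB*T) = 0.02018
Step 4: z = exp(0.02018) = 1.02

1.02


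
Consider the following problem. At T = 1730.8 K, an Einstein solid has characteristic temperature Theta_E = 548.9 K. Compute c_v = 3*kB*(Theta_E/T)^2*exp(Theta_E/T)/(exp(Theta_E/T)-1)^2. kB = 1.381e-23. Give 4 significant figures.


Step 1: x = Theta_E/T = 548.9/1730.8 = 0.3171
Step 2: x^2 = 0.1006
Step 3: exp(x) = 1.373
Step 4: c_v = 3*1.381e-23*0.1006*1.373/(1.373-1)^2 = 4.108e-23

4.108e-23


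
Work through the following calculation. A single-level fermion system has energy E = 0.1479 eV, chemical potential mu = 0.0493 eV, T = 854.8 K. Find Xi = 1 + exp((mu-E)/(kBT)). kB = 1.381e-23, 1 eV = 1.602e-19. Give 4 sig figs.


Step 1: (mu - E) = 0.0493 - 0.1479 = -0.0986 eV
Step 2: x = (mu-E)*eV/(kB*T) = -0.0986*1.602e-19/(1.381e-23*854.8) = -1.338
Step 3: exp(x) = 0.2623
Step 4: Xi = 1 + 0.2623 = 1.262

1.262


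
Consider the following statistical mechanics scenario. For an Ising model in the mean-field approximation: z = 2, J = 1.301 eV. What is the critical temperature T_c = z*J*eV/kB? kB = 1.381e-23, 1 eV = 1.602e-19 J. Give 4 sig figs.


Step 1: z*J = 2*1.301 = 2.602 eV
Step 2: Convert to Joules: 2.602*1.602e-19 = 4.168e-19 J
Step 3: T_c = 4.168e-19 / 1.381e-23 = 3.018e+04 K

3.018e+04


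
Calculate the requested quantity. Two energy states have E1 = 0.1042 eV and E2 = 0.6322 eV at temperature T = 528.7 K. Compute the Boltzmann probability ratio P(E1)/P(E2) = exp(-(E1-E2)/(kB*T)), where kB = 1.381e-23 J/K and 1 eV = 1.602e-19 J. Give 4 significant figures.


Step 1: Compute energy difference dE = E1 - E2 = 0.1042 - 0.6322 = -0.528 eV
Step 2: Convert to Joules: dE_J = -0.528 * 1.602e-19 = -8.459e-20 J
Step 3: Compute exponent = -dE_J / (kB * T) = -(-8.459e-20) / (1.381e-23 * 528.7) = 11.58
Step 4: P(E1)/P(E2) = exp(11.58) = 1.075e+05

1.075e+05


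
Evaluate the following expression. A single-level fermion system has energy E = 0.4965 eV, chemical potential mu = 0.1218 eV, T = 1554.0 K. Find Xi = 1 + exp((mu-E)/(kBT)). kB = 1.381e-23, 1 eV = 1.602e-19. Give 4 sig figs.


Step 1: (mu - E) = 0.1218 - 0.4965 = -0.3747 eV
Step 2: x = (mu-E)*eV/(kB*T) = -0.3747*1.602e-19/(1.381e-23*1554.0) = -2.797
Step 3: exp(x) = 0.06099
Step 4: Xi = 1 + 0.06099 = 1.061

1.061


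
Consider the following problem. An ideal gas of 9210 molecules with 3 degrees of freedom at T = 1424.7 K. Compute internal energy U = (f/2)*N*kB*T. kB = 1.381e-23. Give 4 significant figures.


Step 1: f/2 = 3/2 = 1.5
Step 2: N*kB*T = 9210*1.381e-23*1424.7 = 1.812e-16
Step 3: U = 1.5 * 1.812e-16 = 2.718e-16 J

2.718e-16


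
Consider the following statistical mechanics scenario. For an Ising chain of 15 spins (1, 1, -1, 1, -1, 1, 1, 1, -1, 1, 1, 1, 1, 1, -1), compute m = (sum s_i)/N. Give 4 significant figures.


Step 1: Count up spins (+1): 11, down spins (-1): 4
Step 2: Total magnetization M = 11 - 4 = 7
Step 3: m = M/N = 7/15 = 0.4667

0.4667


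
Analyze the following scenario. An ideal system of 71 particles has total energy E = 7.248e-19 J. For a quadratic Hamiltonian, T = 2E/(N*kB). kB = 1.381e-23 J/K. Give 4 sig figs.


Step 1: Numerator = 2*E = 2*7.248e-19 = 1.45e-18 J
Step 2: Denominator = N*kB = 71*1.381e-23 = 9.805e-22
Step 3: T = 1.45e-18 / 9.805e-22 = 1478 K

1478


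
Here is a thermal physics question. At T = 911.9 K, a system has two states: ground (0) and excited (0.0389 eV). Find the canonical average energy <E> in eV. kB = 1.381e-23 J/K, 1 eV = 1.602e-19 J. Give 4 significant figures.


Step 1: beta*E = 0.0389*1.602e-19/(1.381e-23*911.9) = 0.4948
Step 2: exp(-beta*E) = 0.6097
Step 3: <E> = 0.0389*0.6097/(1+0.6097) = 0.01473 eV

0.01473


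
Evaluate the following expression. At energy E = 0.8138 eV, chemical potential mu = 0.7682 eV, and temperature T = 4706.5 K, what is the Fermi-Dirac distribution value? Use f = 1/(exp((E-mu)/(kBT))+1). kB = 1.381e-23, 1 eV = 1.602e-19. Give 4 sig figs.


Step 1: (E - mu) = 0.8138 - 0.7682 = 0.0456 eV
Step 2: Convert: (E-mu)*eV = 7.305e-21 J
Step 3: x = (E-mu)*eV/(kB*T) = 0.1124
Step 4: f = 1/(exp(0.1124)+1) = 0.4719

0.4719


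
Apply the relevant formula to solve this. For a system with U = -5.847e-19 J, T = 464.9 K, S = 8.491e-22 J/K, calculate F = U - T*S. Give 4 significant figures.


Step 1: T*S = 464.9 * 8.491e-22 = 3.947e-19 J
Step 2: F = U - T*S = -5.847e-19 - 3.947e-19
Step 3: F = -9.794e-19 J

-9.794e-19


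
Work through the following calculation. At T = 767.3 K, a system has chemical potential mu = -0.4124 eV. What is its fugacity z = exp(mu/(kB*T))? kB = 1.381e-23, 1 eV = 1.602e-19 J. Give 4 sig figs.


Step 1: Convert mu to Joules: -0.4124*1.602e-19 = -6.607e-20 J
Step 2: kB*T = 1.381e-23*767.3 = 1.06e-20 J
Step 3: mu/(kB*T) = -6.235
Step 4: z = exp(-6.235) = 0.00196

0.00196


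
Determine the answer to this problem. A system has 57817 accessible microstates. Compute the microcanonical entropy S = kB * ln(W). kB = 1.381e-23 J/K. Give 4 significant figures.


Step 1: ln(W) = ln(57817) = 10.97
Step 2: S = kB * ln(W) = 1.381e-23 * 10.97
Step 3: S = 1.514e-22 J/K

1.514e-22


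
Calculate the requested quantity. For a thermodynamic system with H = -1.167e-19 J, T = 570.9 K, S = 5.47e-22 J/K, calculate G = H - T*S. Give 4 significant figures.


Step 1: T*S = 570.9 * 5.47e-22 = 3.123e-19 J
Step 2: G = H - T*S = -1.167e-19 - 3.123e-19
Step 3: G = -4.29e-19 J

-4.29e-19


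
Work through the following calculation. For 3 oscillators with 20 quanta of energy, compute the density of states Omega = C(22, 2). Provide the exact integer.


Step 1: Use binomial coefficient C(22, 2)
Step 2: Numerator = 22! / 20!
Step 3: Denominator = 2!
Step 4: Omega = 231

231


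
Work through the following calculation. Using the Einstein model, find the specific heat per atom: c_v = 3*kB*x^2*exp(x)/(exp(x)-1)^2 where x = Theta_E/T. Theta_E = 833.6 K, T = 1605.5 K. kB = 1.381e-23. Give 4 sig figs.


Step 1: x = Theta_E/T = 833.6/1605.5 = 0.5192
Step 2: x^2 = 0.2696
Step 3: exp(x) = 1.681
Step 4: c_v = 3*1.381e-23*0.2696*1.681/(1.681-1)^2 = 4.051e-23

4.051e-23


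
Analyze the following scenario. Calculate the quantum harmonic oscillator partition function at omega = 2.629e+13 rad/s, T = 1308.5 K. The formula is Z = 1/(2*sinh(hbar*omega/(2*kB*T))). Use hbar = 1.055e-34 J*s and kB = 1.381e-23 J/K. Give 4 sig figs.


Step 1: Compute x = hbar*omega/(kB*T) = 1.055e-34*2.629e+13/(1.381e-23*1308.5) = 0.1535
Step 2: x/2 = 0.07674
Step 3: sinh(x/2) = 0.07682
Step 4: Z = 1/(2*0.07682) = 6.509

6.509


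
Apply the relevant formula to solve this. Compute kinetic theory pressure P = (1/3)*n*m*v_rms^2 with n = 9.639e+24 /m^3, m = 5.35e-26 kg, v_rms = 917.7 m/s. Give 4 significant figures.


Step 1: v_rms^2 = 917.7^2 = 8.422e+05
Step 2: n*m = 9.639e+24*5.35e-26 = 0.5157
Step 3: P = (1/3)*0.5157*8.422e+05 = 1.448e+05 Pa

1.448e+05
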